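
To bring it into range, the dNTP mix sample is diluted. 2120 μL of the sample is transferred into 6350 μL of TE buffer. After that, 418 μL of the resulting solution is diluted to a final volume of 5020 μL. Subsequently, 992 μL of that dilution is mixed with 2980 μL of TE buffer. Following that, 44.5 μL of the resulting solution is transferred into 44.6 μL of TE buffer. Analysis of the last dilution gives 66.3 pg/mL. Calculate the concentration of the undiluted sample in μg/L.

Overall dilution factor = 3.995 × 12.01 × 4.004 × 2.002 = 385.
Original = 66.3 pg/mL × 385 = 2.55 × 10⁴ pg/mL = 25.5 μg/L.

25.5 μg/L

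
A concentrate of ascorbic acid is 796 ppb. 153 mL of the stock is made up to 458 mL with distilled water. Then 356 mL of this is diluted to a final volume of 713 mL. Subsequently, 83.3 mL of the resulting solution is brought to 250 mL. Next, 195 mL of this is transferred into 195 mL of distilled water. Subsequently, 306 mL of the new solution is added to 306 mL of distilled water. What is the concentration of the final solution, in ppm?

Overall dilution factor = 2.993 × 2.003 × 3.001 × 2 × 2 = 72.0.
796 ppb / 72.0 = 11.1 ppb = 0.0111 ppm.

0.0111 ppm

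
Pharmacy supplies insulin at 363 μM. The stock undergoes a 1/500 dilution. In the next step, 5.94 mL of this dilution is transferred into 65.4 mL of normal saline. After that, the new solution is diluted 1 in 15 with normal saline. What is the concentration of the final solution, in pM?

4030 pM

Overall dilution factor = 500 × 12.01 × 15 = 9.01 × 10⁴.
363 μM / 9.01 × 10⁴ = 4.03 × 10⁻³ μM = 4030 pM.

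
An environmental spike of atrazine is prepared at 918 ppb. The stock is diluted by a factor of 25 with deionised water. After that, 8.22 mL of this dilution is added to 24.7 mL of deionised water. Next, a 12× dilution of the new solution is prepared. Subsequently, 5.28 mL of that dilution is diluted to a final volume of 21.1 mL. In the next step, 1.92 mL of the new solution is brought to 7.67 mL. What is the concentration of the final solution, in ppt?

47.9 ppt

Overall dilution factor = 25 × 4.005 × 12 × 3.996 × 3.995 = 1.92 × 10⁴.
918 ppb / 1.92 × 10⁴ = 0.0479 ppb = 47.9 ppt.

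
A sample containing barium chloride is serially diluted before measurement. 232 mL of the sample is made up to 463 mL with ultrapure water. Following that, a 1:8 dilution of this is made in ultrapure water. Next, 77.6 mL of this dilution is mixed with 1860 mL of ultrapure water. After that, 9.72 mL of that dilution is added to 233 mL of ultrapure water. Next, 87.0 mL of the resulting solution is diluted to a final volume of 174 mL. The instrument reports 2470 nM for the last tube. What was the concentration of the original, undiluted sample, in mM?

49.2 mM

Overall dilution factor = 1.996 × 8 × 24.97 × 24.97 × 2 = 1.99 × 10⁴.
Original = 2470 nM × 1.99 × 10⁴ = 4.92 × 10⁷ nM = 49.2 mM.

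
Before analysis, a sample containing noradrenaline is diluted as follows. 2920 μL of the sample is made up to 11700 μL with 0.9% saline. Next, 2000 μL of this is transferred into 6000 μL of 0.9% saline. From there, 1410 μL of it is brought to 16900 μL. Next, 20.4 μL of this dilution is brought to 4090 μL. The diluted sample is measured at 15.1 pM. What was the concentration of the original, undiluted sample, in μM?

Overall dilution factor = 4.007 × 4 × 11.99 × 200.5 = 3.85 × 10⁴.
Original = 15.1 pM × 3.85 × 10⁴ = 5.82 × 10⁵ pM = 0.582 μM.

0.582 μM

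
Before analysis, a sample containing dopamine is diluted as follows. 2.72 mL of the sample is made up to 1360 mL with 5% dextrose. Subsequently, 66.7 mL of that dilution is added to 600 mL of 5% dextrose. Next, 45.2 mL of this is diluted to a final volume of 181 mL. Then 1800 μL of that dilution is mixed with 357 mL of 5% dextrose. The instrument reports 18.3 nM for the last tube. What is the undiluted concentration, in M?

Overall dilution factor = 500 × 9.996 × 4.004 × 199.3 = 3.99 × 10⁶.
Original = 18.3 nM × 3.99 × 10⁶ = 7.30 × 10⁷ nM = 0.0730 M.

0.0730 M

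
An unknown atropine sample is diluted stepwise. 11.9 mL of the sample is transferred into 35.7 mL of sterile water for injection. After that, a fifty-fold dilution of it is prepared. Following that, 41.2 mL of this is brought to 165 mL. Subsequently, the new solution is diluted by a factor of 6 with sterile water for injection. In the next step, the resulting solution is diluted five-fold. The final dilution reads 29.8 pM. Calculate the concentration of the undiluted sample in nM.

716 nM

Overall dilution factor = 4 × 50 × 4.005 × 6 × 5 = 2.40 × 10⁴.
Original = 29.8 pM × 2.40 × 10⁴ = 7.16 × 10⁵ pM = 716 nM.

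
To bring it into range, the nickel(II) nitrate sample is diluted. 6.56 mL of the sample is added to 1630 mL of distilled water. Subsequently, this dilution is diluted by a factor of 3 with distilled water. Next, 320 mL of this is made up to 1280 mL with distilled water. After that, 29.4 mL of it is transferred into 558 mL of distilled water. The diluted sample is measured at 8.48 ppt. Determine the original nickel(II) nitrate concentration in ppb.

507 ppb

Overall dilution factor = 249.5 × 3 × 4 × 19.98 = 5.98 × 10⁴.
Original = 8.48 ppt × 5.98 × 10⁴ = 5.07 × 10⁵ ppt = 507 ppb.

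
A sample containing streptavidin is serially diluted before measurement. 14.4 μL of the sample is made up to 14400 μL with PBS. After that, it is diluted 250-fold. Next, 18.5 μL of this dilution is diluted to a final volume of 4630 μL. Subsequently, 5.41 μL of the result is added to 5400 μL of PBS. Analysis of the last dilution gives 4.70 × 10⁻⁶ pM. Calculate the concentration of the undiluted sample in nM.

Overall dilution factor = 1000 × 250 × 250.3 × 999.2 = 6.25 × 10¹⁰.
Original = 4.70 × 10⁻⁶ pM × 6.25 × 10¹⁰ = 2.94 × 10⁵ pM = 294 nM.

294 nM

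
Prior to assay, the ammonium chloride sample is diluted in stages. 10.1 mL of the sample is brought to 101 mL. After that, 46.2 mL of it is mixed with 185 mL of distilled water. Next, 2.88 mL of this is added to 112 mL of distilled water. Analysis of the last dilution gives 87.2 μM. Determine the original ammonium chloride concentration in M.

Overall dilution factor = 10 × 5.004 × 39.89 = 1996.
Original = 87.2 μM × 1996 = 1.74 × 10⁵ μM = 0.174 M.

0.174 M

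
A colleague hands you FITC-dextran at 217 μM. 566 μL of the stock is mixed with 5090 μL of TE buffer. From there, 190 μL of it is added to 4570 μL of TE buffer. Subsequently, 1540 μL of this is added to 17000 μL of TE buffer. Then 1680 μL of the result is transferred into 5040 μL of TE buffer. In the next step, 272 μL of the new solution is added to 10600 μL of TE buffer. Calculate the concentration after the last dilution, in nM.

Overall dilution factor = 9.993 × 25.05 × 12.04 × 4 × 39.97 = 4.82 × 10⁵.
217 μM / 4.82 × 10⁵ = 4.50 × 10⁻⁴ μM = 0.450 nM.

0.450 nM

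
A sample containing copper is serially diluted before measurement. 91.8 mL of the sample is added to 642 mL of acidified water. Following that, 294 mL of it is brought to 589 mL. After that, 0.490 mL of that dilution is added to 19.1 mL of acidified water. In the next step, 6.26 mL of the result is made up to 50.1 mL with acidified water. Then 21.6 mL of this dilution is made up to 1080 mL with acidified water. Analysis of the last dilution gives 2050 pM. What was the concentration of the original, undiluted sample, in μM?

Overall dilution factor = 7.993 × 2.003 × 39.98 × 8.003 × 50 = 2.56 × 10⁵.
Original = 2050 pM × 2.56 × 10⁵ = 5.25 × 10⁸ pM = 525 μM.

525 μM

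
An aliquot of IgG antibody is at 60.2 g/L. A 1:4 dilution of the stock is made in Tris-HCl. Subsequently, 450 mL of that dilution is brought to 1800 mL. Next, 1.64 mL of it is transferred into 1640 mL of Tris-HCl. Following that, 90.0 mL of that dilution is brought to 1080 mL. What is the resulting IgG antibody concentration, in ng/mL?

313 ng/mL

Overall dilution factor = 4 × 4 × 1001 × 12 = 1.92 × 10⁵.
60.2 g/L / 1.92 × 10⁵ = 3.13 × 10⁻⁴ g/L = 313 ng/mL.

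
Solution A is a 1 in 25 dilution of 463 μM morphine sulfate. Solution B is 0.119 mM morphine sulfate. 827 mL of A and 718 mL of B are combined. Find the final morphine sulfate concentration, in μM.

65.2 μM

C_A = 463 μM / 25 = 18.5 μM.
C_B = 0.119 mM = 119 μM.
C_mix = (C_A·V_A + C_B·V_B)/(V_A + V_B) = (18.5×827 + 119×718) / 1545 = 65.2 μM.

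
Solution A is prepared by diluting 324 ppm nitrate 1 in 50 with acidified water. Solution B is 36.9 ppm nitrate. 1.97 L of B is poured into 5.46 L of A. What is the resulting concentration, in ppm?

C_A = 324 ppm / 50 = 6.48 ppm.
C_mix = (C_A·V_A + C_B·V_B)/(V_A + V_B) = (6.48×5.46 + 36.9×1.97) / 7.430 = 14.5 ppm.

14.5 ppm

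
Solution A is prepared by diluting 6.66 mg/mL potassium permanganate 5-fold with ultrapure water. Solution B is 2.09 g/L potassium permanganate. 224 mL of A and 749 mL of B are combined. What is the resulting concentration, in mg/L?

1920 mg/L

C_A = 6.66 mg/mL / 5 = 1.33 mg/mL.
C_B = 2.09 g/L = 2.09 mg/mL.
C_mix = (C_A·V_A + C_B·V_B)/(V_A + V_B) = (1.33×224 + 2.09×749) / 973.0 = 1.92 mg/mL = 1920 mg/L.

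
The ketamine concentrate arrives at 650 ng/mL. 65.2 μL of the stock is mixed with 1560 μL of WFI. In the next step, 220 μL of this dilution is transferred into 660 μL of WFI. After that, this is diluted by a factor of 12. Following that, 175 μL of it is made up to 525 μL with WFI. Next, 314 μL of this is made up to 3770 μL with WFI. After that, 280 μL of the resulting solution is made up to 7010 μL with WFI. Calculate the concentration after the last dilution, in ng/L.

Overall dilution factor = 24.93 × 4 × 12 × 3 × 12.01 × 25.04 = 1.08 × 10⁶.
650 ng/mL / 1.08 × 10⁶ = 6.02 × 10⁻⁴ ng/mL = 0.602 ng/L.

0.602 ng/L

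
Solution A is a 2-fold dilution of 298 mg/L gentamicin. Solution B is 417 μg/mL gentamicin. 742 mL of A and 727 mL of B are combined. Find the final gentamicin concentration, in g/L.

C_A = 298 mg/L / 2 = 149 mg/L.
C_B = 417 μg/mL = 417 mg/L.
C_mix = (C_A·V_A + C_B·V_B)/(V_A + V_B) = (149×742 + 417×727) / 1469 = 282 mg/L = 0.282 g/L.

0.282 g/L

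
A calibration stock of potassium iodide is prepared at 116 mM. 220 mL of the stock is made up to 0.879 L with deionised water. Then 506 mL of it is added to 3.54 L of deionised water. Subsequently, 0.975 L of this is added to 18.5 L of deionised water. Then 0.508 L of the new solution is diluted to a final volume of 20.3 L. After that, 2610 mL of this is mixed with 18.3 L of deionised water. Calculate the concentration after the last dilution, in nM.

568 nM

Overall dilution factor = 3.995 × 7.996 × 19.97 × 39.96 × 8.011 = 2.04 × 10⁵.
116 mM / 2.04 × 10⁵ = 5.68 × 10⁻⁴ mM = 568 nM.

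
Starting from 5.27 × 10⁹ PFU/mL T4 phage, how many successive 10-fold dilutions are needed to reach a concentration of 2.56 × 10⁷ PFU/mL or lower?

Need 10ⁿ ≥ 206, so n ≥ log(206)/log(10) = 2.31.
Minimum whole steps: n = 3.

3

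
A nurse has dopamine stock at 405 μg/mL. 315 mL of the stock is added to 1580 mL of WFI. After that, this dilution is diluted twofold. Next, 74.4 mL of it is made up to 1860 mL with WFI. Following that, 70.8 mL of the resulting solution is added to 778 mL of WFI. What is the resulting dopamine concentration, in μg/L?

112 μg/L

Overall dilution factor = 6.016 × 2 × 25 × 11.99 = 3606.
405 μg/mL / 3606 = 0.112 μg/mL = 112 μg/L.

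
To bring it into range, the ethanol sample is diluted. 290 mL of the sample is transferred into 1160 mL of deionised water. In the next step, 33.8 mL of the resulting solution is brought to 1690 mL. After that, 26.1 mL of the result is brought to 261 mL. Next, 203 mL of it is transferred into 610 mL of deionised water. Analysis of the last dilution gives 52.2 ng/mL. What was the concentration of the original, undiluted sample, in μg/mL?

523 μg/mL

Overall dilution factor = 5 × 50 × 10 × 4.005 = 1.00 × 10⁴.
Original = 52.2 ng/mL × 1.00 × 10⁴ = 5.23 × 10⁵ ng/mL = 523 μg/mL.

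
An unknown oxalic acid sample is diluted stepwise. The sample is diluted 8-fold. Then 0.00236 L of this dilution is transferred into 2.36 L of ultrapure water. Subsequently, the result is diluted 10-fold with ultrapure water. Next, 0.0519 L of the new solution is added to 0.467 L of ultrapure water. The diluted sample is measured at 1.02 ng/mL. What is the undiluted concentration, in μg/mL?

Overall dilution factor = 8 × 1001 × 10 × 9.998 = 8.01 × 10⁵.
Original = 1.02 ng/mL × 8.01 × 10⁵ = 8.17 × 10⁵ ng/mL = 817 μg/mL.

817 μg/mL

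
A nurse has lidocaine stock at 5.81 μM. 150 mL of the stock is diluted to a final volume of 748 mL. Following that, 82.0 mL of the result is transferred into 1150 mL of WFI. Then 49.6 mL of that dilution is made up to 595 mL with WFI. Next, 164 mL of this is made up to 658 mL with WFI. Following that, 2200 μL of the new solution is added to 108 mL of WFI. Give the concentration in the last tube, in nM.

Overall dilution factor = 4.987 × 15.02 × 12.00 × 4.012 × 50.09 = 1.81 × 10⁵.
5.81 μM / 1.81 × 10⁵ = 3.22 × 10⁻⁵ μM = 0.0322 nM.

0.0322 nM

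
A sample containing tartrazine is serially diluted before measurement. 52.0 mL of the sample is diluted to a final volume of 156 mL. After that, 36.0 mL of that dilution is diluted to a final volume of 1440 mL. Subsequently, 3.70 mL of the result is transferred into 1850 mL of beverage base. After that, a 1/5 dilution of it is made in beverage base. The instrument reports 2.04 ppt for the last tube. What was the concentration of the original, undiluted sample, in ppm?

Overall dilution factor = 3 × 40 × 501 × 5 = 3.01 × 10⁵.
Original = 2.04 ppt × 3.01 × 10⁵ = 6.13 × 10⁵ ppt = 0.613 ppm.

0.613 ppm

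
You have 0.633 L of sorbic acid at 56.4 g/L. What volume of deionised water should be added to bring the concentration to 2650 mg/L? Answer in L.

2650 mg/L = 2.65 g/L.
V₂ = C₁V₁/C₂ = 56.4 × 0.633 / 2.65 = 13.5 L.
Diluent to add = V₂ − V₁ = 13.5 − 0.633 = 12.8 L.

12.8 L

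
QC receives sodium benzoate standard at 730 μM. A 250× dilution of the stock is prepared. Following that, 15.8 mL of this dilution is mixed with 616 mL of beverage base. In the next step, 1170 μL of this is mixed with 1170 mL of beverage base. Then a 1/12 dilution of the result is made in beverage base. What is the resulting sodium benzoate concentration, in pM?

6.08 pM

Overall dilution factor = 250 × 39.99 × 1001 × 12 = 1.20 × 10⁸.
730 μM / 1.20 × 10⁸ = 6.08 × 10⁻⁶ μM = 6.08 pM.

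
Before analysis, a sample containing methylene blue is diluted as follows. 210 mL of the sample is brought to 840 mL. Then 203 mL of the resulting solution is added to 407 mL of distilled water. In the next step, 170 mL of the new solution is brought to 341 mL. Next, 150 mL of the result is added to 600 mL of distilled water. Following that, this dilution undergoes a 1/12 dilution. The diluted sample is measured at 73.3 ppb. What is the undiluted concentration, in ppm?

Overall dilution factor = 4 × 3.005 × 2.006 × 5 × 12 = 1447.
Original = 73.3 ppb × 1447 = 1.06 × 10⁵ ppb = 106 ppm.

106 ppm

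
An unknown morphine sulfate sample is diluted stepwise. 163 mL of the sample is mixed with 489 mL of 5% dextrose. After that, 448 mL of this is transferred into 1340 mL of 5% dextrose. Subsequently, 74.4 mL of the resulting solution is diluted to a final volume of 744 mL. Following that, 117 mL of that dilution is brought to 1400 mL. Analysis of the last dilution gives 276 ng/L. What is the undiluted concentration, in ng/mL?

Overall dilution factor = 4 × 3.991 × 10 × 11.97 = 1910.
Original = 276 ng/L × 1910 = 5.27 × 10⁵ ng/L = 527 ng/mL.

527 ng/mL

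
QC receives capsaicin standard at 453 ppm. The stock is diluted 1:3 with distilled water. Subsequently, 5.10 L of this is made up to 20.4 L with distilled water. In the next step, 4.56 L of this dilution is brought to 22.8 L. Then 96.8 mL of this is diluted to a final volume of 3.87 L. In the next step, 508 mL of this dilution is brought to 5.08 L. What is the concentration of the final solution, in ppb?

Overall dilution factor = 3 × 4 × 5 × 39.98 × 10 = 2.40 × 10⁴.
453 ppm / 2.40 × 10⁴ = 0.0189 ppm = 18.9 ppb.

18.9 ppb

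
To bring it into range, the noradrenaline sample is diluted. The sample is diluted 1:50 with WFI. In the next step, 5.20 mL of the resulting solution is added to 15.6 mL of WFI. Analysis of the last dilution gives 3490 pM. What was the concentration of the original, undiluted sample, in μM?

Overall dilution factor = 50 × 4 = 200.
Original = 3490 pM × 200 = 6.98 × 10⁵ pM = 0.698 μM.

0.698 μM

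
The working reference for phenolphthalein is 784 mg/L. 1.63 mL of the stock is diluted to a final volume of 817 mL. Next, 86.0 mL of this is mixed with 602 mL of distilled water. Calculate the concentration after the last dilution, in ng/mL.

Overall dilution factor = 501.2 × 8 = 4010.
784 mg/L / 4010 = 0.196 mg/L = 196 ng/mL.

196 ng/mL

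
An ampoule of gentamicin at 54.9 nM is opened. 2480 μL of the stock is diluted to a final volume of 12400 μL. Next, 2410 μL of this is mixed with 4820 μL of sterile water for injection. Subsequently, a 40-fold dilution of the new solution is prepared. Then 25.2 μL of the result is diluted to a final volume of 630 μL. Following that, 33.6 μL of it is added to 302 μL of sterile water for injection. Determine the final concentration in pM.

0.366 pM

Overall dilution factor = 5 × 3 × 40 × 25 × 9.988 = 1.50 × 10⁵.
54.9 nM / 1.50 × 10⁵ = 3.66 × 10⁻⁴ nM = 0.366 pM.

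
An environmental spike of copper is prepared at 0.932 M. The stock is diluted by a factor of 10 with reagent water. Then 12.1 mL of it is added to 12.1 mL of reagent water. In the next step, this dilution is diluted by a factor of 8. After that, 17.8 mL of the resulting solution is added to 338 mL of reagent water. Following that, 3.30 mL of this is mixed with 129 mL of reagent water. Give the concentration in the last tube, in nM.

Overall dilution factor = 10 × 2 × 8 × 19.99 × 40.09 = 1.28 × 10⁵.
0.932 M / 1.28 × 10⁵ = 7.27 × 10⁻⁶ M = 7270 nM.

7270 nM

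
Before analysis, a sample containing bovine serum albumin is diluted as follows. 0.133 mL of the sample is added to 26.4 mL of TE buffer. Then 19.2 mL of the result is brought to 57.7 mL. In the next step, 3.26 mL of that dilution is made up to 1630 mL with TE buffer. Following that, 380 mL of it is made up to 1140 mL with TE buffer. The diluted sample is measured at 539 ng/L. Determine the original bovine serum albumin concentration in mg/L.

485 mg/L

Overall dilution factor = 199.5 × 3.005 × 500 × 3 = 8.99 × 10⁵.
Original = 539 ng/L × 8.99 × 10⁵ = 4.85 × 10⁸ ng/L = 485 mg/L.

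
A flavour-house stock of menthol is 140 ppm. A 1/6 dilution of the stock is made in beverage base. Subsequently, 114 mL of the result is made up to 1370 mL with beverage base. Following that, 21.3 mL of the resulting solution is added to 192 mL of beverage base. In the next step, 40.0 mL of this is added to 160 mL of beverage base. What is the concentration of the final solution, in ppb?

38.8 ppb

Overall dilution factor = 6 × 12.02 × 10.01 × 5 = 3610.
140 ppm / 3610 = 0.0388 ppm = 38.8 ppb.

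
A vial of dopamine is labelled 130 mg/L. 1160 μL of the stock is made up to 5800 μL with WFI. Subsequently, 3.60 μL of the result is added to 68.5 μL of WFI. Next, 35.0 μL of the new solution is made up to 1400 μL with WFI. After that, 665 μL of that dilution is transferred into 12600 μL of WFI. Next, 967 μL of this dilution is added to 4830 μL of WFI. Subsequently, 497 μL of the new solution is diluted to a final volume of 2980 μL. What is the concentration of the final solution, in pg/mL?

45.3 pg/mL

Overall dilution factor = 5 × 20.03 × 40 × 19.95 × 5.995 × 5.996 = 2.87 × 10⁶.
130 mg/L / 2.87 × 10⁶ = 4.53 × 10⁻⁵ mg/L = 45.3 pg/mL.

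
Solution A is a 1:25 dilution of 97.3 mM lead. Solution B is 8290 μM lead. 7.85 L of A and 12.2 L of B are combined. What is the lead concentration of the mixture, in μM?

6570 μM

C_A = 97.3 mM / 25 = 3.89 mM.
C_B = 8290 μM = 8.29 mM.
C_mix = (C_A·V_A + C_B·V_B)/(V_A + V_B) = (3.89×7.85 + 8.29×12.2) / 20.05 = 6.57 mM = 6570 μM.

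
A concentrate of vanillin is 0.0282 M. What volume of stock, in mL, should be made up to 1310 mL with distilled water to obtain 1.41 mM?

1.41 mM = 1.41 × 10⁻³ M.
V₁ = C₂V₂/C₁ = 1.41 × 10⁻³ × 1310 / 0.0282 = 65.5 mL.

65.5 mL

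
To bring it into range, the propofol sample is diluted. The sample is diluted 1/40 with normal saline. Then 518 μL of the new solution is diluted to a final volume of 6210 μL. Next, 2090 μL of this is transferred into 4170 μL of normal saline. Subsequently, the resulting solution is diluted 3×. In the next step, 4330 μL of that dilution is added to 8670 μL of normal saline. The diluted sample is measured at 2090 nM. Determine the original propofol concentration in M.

Overall dilution factor = 40 × 11.99 × 2.995 × 3 × 3.002 = 1.29 × 10⁴.
Original = 2090 nM × 1.29 × 10⁴ = 2.70 × 10⁷ nM = 0.0270 M.

0.0270 M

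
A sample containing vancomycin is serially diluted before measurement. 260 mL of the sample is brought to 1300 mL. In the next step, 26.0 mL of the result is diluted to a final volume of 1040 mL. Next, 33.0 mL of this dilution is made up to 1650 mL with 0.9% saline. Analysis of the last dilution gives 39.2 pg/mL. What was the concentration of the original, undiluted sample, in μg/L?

392 μg/L

Overall dilution factor = 5 × 40 × 50 = 1.00 × 10⁴.
Original = 39.2 pg/mL × 1.00 × 10⁴ = 3.92 × 10⁵ pg/mL = 392 μg/L.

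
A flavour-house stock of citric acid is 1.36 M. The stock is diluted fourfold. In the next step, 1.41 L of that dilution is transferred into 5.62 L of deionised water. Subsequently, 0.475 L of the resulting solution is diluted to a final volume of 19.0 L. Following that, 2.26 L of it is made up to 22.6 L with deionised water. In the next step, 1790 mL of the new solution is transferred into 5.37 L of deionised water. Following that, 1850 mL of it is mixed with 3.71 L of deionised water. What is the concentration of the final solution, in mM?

0.0142 mM

Overall dilution factor = 4 × 4.986 × 40 × 10 × 4 × 3.005 = 9.59 × 10⁴.
1.36 M / 9.59 × 10⁴ = 1.42 × 10⁻⁵ M = 0.0142 mM.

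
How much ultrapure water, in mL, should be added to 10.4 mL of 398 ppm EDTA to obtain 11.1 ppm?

363 mL

V₂ = C₁V₁/C₂ = 398 × 10.4 / 11.1 = 373 mL.
Diluent to add = V₂ − V₁ = 373 − 10.4 = 363 mL.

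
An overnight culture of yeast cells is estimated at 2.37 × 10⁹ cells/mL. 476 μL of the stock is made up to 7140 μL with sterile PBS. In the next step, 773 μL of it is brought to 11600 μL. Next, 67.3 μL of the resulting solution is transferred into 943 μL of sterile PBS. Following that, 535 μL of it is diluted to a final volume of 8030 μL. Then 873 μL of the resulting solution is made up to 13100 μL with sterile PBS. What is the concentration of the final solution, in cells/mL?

3110 cells/mL

Overall dilution factor = 15 × 15.01 × 15.01 × 15.01 × 15.01 = 7.61 × 10⁵.
2.37 × 10⁹ cells/mL / 7.61 × 10⁵ = 3110 cells/mL.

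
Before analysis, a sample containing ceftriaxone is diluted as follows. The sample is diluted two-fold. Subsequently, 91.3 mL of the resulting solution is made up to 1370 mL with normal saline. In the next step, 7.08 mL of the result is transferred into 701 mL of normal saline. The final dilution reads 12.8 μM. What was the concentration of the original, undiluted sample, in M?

0.0384 M

Overall dilution factor = 2 × 15.01 × 100.0 = 3001.
Original = 12.8 μM × 3001 = 3.84 × 10⁴ μM = 0.0384 M.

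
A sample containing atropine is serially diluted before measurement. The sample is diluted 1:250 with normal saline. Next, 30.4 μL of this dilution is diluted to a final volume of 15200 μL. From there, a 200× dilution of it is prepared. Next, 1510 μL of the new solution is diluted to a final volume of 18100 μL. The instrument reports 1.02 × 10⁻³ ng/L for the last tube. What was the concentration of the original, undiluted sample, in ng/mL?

Overall dilution factor = 250 × 500 × 200 × 11.99 = 3.00 × 10⁸.
Original = 1.02 × 10⁻³ ng/L × 3.00 × 10⁸ = 3.06 × 10⁵ ng/L = 306 ng/mL.

306 ng/mL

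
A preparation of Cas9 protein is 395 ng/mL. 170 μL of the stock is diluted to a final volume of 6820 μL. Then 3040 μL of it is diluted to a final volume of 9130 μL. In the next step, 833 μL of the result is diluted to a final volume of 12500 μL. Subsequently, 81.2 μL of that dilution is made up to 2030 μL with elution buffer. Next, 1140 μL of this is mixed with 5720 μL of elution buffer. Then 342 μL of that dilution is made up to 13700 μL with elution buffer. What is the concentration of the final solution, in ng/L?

Overall dilution factor = 40.12 × 3.003 × 15.01 × 25 × 6.018 × 40.06 = 1.09 × 10⁷.
395 ng/mL / 1.09 × 10⁷ = 3.63 × 10⁻⁵ ng/mL = 0.0363 ng/L.

0.0363 ng/L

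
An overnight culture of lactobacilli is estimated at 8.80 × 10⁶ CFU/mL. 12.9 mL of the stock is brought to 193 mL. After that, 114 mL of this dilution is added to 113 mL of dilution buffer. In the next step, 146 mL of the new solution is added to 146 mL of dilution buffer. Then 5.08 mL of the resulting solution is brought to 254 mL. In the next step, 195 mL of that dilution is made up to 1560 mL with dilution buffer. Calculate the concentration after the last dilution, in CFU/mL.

Overall dilution factor = 14.96 × 1.991 × 2 × 50 × 8 = 2.38 × 10⁴.
8.80 × 10⁶ CFU/mL / 2.38 × 10⁴ = 369 CFU/mL.

369 CFU/mL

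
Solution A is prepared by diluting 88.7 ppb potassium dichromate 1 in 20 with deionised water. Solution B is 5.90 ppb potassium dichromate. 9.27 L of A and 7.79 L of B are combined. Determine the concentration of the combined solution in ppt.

C_A = 88.7 ppb / 20 = 4.43 ppb.
C_mix = (C_A·V_A + C_B·V_B)/(V_A + V_B) = (4.43×9.27 + 5.90×7.79) / 17.06 = 5.10 ppb = 5100 ppt.

5100 ppt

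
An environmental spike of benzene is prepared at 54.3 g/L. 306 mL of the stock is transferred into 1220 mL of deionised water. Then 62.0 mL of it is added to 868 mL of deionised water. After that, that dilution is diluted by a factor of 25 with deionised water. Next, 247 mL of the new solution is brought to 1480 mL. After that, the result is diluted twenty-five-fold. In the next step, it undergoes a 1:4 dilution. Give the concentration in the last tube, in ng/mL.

Overall dilution factor = 4.987 × 15 × 25 × 5.992 × 25 × 4 = 1.12 × 10⁶.
54.3 g/L / 1.12 × 10⁶ = 4.85 × 10⁻⁵ g/L = 48.5 ng/mL.

48.5 ng/mL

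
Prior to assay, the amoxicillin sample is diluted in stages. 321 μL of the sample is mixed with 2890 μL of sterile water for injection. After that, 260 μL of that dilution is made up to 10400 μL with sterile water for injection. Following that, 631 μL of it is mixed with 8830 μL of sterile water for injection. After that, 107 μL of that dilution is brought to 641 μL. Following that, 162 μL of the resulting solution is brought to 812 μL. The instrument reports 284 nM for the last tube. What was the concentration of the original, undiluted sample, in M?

Overall dilution factor = 10.00 × 40 × 14.99 × 5.991 × 5.012 = 1.80 × 10⁵.
Original = 284 nM × 1.80 × 10⁵ = 5.12 × 10⁷ nM = 0.0512 M.

0.0512 M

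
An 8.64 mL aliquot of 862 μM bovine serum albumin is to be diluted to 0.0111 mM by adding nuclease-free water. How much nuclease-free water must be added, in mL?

0.0111 mM = 11.1 μM.
V₂ = C₁V₁/C₂ = 862 × 8.64 / 11.1 = 671 mL.
Diluent to add = V₂ − V₁ = 671 − 8.64 = 662 mL.

662 mL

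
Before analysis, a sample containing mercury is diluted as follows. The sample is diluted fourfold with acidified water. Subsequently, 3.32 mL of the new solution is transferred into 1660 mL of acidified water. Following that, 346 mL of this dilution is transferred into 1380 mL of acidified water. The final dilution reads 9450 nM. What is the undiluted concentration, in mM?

Overall dilution factor = 4 × 501 × 4.988 = 9997.
Original = 9450 nM × 9997 = 9.45 × 10⁷ nM = 94.5 mM.

94.5 mM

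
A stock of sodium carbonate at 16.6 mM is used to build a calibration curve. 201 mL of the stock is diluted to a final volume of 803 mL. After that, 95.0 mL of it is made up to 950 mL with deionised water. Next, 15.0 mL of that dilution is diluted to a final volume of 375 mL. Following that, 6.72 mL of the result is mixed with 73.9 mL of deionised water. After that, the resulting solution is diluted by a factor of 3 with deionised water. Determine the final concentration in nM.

462 nM

Overall dilution factor = 3.995 × 10 × 25 × 12.00 × 3 = 3.59 × 10⁴.
16.6 mM / 3.59 × 10⁴ = 4.62 × 10⁻⁴ mM = 462 nM.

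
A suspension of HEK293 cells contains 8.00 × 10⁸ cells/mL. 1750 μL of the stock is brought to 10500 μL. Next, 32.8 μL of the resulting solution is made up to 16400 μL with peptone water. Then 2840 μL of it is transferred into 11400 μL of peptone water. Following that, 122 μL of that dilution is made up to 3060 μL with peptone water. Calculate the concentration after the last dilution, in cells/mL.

Overall dilution factor = 6 × 500 × 5.014 × 25.08 = 3.77 × 10⁵.
8.00 × 10⁸ cells/mL / 3.77 × 10⁵ = 2120 cells/mL.

2120 cells/mL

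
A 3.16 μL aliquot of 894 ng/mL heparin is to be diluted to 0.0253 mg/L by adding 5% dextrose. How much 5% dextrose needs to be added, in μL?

109 μL

0.0253 mg/L = 25.3 ng/mL.
V₂ = C₁V₁/C₂ = 894 × 3.16 / 25.3 = 112 μL.
Diluent to add = V₂ − V₁ = 112 − 3.16 = 109 μL.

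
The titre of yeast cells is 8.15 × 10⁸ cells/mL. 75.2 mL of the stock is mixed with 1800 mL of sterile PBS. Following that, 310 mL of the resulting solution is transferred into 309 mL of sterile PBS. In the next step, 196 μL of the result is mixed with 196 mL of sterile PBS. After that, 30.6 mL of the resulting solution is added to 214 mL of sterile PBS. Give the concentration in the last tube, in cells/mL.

Overall dilution factor = 24.94 × 1.997 × 1001 × 7.993 = 3.98 × 10⁵.
8.15 × 10⁸ cells/mL / 3.98 × 10⁵ = 2050 cells/mL.

2050 cells/mL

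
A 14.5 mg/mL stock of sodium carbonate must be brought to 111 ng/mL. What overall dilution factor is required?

1.31 × 10⁵

Factor = C₀/C_target = 14.5 mg/mL / 111 ng/mL = 1.31 × 10⁵.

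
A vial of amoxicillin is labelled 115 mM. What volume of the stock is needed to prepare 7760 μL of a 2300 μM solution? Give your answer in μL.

2300 μM = 2.30 mM.
V₁ = C₂V₂/C₁ = 2.30 × 7760 / 115 = 155 μL.

155 μL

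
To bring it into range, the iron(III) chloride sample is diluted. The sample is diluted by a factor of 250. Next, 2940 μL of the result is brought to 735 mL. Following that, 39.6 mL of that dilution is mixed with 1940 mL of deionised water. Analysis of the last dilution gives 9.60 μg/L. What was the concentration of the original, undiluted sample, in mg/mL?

Overall dilution factor = 250 × 250 × 49.99 = 3.12 × 10⁶.
Original = 9.60 μg/L × 3.12 × 10⁶ = 3.00 × 10⁷ μg/L = 30.0 mg/mL.

30.0 mg/mL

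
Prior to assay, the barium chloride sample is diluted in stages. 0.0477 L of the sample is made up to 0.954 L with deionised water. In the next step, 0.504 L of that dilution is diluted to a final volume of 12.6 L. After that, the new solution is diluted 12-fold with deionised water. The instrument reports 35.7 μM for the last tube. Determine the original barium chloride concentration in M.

0.214 M

Overall dilution factor = 20 × 25 × 12 = 6000.
Original = 35.7 μM × 6000 = 2.14 × 10⁵ μM = 0.214 M.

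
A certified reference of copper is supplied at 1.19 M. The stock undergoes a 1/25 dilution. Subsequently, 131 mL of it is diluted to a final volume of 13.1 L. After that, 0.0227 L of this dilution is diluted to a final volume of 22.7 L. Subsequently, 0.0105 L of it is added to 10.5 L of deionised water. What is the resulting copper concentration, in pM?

476 pM

Overall dilution factor = 25 × 100 × 1000 × 1001 = 2.50 × 10⁹.
1.19 M / 2.50 × 10⁹ = 4.76 × 10⁻¹⁰ M = 476 pM.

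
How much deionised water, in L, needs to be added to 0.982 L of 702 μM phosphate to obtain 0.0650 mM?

9.62 L

0.0650 mM = 65.0 μM.
V₂ = C₁V₁/C₂ = 702 × 0.982 / 65.0 = 10.6 L.
Diluent to add = V₂ − V₁ = 10.6 − 0.982 = 9.62 L.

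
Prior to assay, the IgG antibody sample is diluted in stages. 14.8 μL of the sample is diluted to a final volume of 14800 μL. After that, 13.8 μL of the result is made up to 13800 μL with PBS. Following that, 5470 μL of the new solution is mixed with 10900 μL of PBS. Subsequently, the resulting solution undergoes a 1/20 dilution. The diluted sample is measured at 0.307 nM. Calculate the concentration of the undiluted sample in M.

0.0184 M

Overall dilution factor = 1000 × 1000 × 2.993 × 20 = 5.99 × 10⁷.
Original = 0.307 nM × 5.99 × 10⁷ = 1.84 × 10⁷ nM = 0.0184 M.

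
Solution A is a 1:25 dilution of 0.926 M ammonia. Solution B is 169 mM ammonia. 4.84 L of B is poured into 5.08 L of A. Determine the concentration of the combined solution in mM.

C_A = 0.926 M / 25 = 0.0370 M.
C_B = 169 mM = 0.169 M.
C_mix = (C_A·V_A + C_B·V_B)/(V_A + V_B) = (0.0370×5.08 + 0.169×4.84) / 9.920 = 0.101 M = 101 mM.

101 mM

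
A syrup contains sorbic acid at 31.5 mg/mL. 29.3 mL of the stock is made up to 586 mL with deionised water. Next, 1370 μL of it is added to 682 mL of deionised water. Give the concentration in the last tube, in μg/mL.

3.16 μg/mL

Overall dilution factor = 20 × 498.8 = 9976.
31.5 mg/mL / 9976 = 3.16 × 10⁻³ mg/mL = 3.16 μg/mL.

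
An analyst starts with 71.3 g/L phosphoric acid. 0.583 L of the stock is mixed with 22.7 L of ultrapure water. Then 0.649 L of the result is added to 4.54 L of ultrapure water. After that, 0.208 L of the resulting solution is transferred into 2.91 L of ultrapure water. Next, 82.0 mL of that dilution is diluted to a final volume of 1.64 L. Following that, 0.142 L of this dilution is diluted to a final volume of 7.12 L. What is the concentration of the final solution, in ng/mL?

14.9 ng/mL

Overall dilution factor = 39.94 × 7.995 × 14.99 × 20 × 50.14 = 4.80 × 10⁶.
71.3 g/L / 4.80 × 10⁶ = 1.49 × 10⁻⁵ g/L = 14.9 ng/mL.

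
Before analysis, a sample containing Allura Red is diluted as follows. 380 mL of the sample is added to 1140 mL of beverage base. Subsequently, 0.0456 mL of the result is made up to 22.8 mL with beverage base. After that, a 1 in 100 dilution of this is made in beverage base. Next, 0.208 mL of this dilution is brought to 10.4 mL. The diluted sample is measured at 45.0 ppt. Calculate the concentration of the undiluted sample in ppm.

450 ppm

Overall dilution factor = 4 × 500 × 100 × 50 = 1.00 × 10⁷.
Original = 45.0 ppt × 1.00 × 10⁷ = 4.50 × 10⁸ ppt = 450 ppm.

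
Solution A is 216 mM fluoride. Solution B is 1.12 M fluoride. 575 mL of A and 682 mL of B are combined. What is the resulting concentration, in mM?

C_B = 1.12 M = 1120 mM.
C_mix = (C_A·V_A + C_B·V_B)/(V_A + V_B) = (216×575 + 1120×682) / 1257 = 706 mM.

706 mM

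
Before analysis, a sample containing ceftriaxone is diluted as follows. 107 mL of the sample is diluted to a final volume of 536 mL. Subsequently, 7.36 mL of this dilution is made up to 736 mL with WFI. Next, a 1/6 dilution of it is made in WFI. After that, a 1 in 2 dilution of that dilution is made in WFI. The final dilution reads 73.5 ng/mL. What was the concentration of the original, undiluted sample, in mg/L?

Overall dilution factor = 5.009 × 100 × 6 × 2 = 6011.
Original = 73.5 ng/mL × 6011 = 4.42 × 10⁵ ng/mL = 442 mg/L.

442 mg/L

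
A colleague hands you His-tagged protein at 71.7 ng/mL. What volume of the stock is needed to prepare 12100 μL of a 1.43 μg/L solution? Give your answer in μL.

241 μL

1.43 μg/L = 1.43 ng/mL.
V₁ = C₂V₂/C₁ = 1.43 × 12100 / 71.7 = 241 μL.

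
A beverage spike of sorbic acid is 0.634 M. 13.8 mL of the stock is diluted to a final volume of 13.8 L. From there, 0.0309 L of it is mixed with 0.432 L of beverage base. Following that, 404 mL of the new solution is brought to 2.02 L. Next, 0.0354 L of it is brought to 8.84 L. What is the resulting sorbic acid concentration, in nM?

Overall dilution factor = 1000 × 14.98 × 5 × 249.7 = 1.87 × 10⁷.
0.634 M / 1.87 × 10⁷ = 3.39 × 10⁻⁸ M = 33.9 nM.

33.9 nM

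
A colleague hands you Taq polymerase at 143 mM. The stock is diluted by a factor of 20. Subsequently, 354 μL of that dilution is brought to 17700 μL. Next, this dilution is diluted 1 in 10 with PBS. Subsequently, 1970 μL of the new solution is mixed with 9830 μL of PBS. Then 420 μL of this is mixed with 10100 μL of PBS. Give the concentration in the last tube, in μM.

0.0953 μM

Overall dilution factor = 20 × 50 × 10 × 5.990 × 25.05 = 1.50 × 10⁶.
143 mM / 1.50 × 10⁶ = 9.53 × 10⁻⁵ mM = 0.0953 μM.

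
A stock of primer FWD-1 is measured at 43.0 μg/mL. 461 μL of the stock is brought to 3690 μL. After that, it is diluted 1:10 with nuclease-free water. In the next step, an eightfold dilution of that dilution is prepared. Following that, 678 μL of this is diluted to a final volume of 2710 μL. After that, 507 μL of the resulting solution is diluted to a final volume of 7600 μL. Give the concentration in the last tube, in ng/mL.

1.12 ng/mL

Overall dilution factor = 8.004 × 10 × 8 × 3.997 × 14.99 = 3.84 × 10⁴.
43.0 μg/mL / 3.84 × 10⁴ = 1.12 × 10⁻³ μg/mL = 1.12 ng/mL.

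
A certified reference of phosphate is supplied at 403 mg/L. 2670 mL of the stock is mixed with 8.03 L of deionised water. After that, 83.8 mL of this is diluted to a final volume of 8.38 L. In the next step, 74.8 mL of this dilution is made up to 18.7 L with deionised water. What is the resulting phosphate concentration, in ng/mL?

4.02 ng/mL

Overall dilution factor = 4.007 × 100 × 250 = 1.00 × 10⁵.
403 mg/L / 1.00 × 10⁵ = 4.02 × 10⁻³ mg/L = 4.02 ng/mL.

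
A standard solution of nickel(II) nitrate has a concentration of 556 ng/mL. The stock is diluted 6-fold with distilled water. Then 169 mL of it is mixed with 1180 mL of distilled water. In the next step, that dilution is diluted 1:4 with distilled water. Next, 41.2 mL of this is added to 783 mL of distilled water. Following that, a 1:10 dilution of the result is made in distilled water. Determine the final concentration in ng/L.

14.5 ng/L

Overall dilution factor = 6 × 7.982 × 4 × 20.00 × 10 = 3.83 × 10⁴.
556 ng/mL / 3.83 × 10⁴ = 0.0145 ng/mL = 14.5 ng/L.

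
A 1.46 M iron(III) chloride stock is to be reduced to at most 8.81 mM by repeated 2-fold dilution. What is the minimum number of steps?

Need 2ⁿ ≥ 166, so n ≥ log(166)/log(2) = 7.37.
Minimum whole steps: n = 8.

8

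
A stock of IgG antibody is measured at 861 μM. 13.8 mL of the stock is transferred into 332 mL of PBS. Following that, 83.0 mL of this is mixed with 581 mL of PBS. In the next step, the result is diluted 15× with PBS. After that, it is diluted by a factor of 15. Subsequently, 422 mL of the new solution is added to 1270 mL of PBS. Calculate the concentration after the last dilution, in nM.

Overall dilution factor = 25.06 × 8 × 15 × 15 × 4.009 = 1.81 × 10⁵.
861 μM / 1.81 × 10⁵ = 4.76 × 10⁻³ μM = 4.76 nM.

4.76 nM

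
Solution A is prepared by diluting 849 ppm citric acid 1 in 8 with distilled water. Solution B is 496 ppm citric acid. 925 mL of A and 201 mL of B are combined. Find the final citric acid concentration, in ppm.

C_A = 849 ppm / 8 = 106 ppm.
C_mix = (C_A·V_A + C_B·V_B)/(V_A + V_B) = (106×925 + 496×201) / 1126 = 176 ppm.

176 ppm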